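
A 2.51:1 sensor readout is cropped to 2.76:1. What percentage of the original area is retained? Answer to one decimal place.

2.76:1 is wider than 2.51:1, so the crop keeps the full width and trims the height.
(2.510)/(2.760) ≈ 0.909 of the area survives.

90.9%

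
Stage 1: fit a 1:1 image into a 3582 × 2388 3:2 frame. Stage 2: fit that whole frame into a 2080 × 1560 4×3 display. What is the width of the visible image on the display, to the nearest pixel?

1387 px

1:1 in 3582×2388: fills the height, so the image is 2388.00 × 2388.00.
Second fit — the 3:2 canvas into 2080×1560 spans the width: 2080.00 × 1386.67 (×0.5807 from 3582×2388).
Applying the same ×0.5807: 2388.00 → 1386.67.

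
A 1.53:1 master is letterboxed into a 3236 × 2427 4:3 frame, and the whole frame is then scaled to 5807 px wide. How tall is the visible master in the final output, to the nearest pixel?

3795 px

At 3236×2427 the master is width-limited, so height = 3236 / 1.530 ≈ 2115.03 px.
Resizing to 5807 px wide multiplies everything by 1.7945: 2115.03 → 3795.42 px.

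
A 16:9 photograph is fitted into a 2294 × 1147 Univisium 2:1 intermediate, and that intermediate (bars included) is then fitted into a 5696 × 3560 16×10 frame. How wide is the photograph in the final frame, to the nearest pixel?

5063 px

Inside the 2294×1147 canvas the photograph is height-limited at 2039.11 × 1147.00.
The Univisium 2:1 canvas is width-limited in 5696×3560, giving 5696.00 × 2848.00; scale factor 2.4830.
The photograph scales with it: width 2039.11 × 2.4830 ≈ 5063.11.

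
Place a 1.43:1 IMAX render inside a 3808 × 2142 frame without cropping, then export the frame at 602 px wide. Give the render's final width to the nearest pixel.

In the 3808×2142 frame the render fills the height: width = 2142 × 1.430 ≈ 3063.06 px.
Scaling 3808 → 602 is ×0.1581, so the width becomes 3063.06 × 0.1581 ≈ 484.23 px.

484 px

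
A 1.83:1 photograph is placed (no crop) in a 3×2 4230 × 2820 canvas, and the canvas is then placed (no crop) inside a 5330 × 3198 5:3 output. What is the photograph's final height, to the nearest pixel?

First fit — 1.83:1 into 4230×2820 spans the width: 4230.00 × 2311.48.
The 3×2 canvas is height-limited in 5330×3198, giving 4797.00 × 3198.00; scale factor 1.1340.
So the photograph's height is 2311.48 × 1.1340 ≈ 2621.31.

2621 px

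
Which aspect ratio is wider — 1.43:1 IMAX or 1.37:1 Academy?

1.43:1 IMAX

1.43 and 1.37; 1.43 > 1.37.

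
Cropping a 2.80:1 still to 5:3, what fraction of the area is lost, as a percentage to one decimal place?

40.5%

Going from 2.80:1 to 5:3 means cutting width while keeping height.
(1.667)/(2.800) ≈ 0.595 of the area survives, leaving 40.48% discarded.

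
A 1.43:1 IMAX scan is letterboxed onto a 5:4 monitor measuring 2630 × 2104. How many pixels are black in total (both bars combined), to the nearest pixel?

1.43:1 IMAX (1.430) > 5:4 (1.250), so the scan fills the width.
That makes the image 1839.1608 px tall (2630 / 1.430).
Leftover height: 2104 − 1839.1608 = 264.8392 px.
Bar area = 264.8392 × 2630 ≈ 696527 px.

696527 pixels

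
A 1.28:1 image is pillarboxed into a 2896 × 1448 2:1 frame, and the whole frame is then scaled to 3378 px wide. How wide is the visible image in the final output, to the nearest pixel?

In the 2896×1448 frame the image fills the height: width = 1448 × 1.280 ≈ 1853.44 px.
Scaling 2896 → 3378 is ×1.1664, so the width becomes 1853.44 × 1.1664 ≈ 2161.92 px.

2162 px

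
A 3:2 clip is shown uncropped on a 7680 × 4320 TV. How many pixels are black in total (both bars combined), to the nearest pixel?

3:2 (1.500) < 16×9 (1.778), so the clip fills the height.
Content width = 4320 × 3/2 ≈ 6480.0000 px.
Leftover width: 7680 − 6480.0000 = 1200.0000 px.
That's 1200.0000 × 4320 ≈ 5184000 black pixels.

5184000 pixels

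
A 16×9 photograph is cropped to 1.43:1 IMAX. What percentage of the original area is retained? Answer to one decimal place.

80.4%

The height stays; only width is cut (since 1.43:1 IMAX is narrower than 16×9).
Area ratio = (1.430)/(1.778) = 80.44% retained.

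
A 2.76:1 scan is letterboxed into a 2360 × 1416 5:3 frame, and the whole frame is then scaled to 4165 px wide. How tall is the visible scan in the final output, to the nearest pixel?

Fitted into 2360×1416, the scan spans the width; its height is 2360 / 2.760 ≈ 855.07 px.
Scaling 2360 → 4165 is ×1.7648, so the height becomes 855.07 × 1.7648 ≈ 1509.06 px.

1509 px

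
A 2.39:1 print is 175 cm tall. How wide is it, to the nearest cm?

418 cm

175 × 2.390 = 418.25.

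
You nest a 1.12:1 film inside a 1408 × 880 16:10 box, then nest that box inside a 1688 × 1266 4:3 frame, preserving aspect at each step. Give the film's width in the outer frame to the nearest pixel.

Inside the 1408×880 canvas the film is height-limited at 985.60 × 880.00.
The 16:10 canvas is width-limited in 1688×1266, giving 1688.00 × 1055.00; scale factor 1.1989.
The film scales with it: width 985.60 × 1.1989 ≈ 1181.60.

1182 px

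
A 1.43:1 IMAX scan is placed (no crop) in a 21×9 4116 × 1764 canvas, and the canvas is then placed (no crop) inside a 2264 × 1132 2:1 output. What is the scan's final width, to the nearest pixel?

1388 px

1.43:1 IMAX in 4116×1764: fills the height, so the scan is 2522.52 × 1764.00.
The 21×9 canvas is width-limited in 2264×1132, giving 2264.00 × 970.29; scale factor 0.5500.
So the scan's width is 2522.52 × 0.5500 ≈ 1387.51.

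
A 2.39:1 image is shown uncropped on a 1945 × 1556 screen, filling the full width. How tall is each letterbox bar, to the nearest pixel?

The image is 1945 / 2.390 ≈ 813.81 px tall.
Leftover height: 1556 − 813.81 = 742.19 px → 371.10 each side.

371 px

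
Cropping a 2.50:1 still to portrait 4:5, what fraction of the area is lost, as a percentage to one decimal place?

The height stays; only width is cut (since portrait 4:5 is narrower than 2.50:1).
Area ratio = (0.800)/(2.500) = 32.00%; the remaining 68.00% is cropped out.

68.0%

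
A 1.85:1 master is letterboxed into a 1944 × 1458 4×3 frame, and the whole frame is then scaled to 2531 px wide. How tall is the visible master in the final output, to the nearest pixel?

1368 px

At 1944×1458 the master is width-limited, so height = 1944 / 1.850 ≈ 1050.81 px.
Scaling 1944 → 2531 is ×1.3020, so the height becomes 1050.81 × 1.3020 ≈ 1368.11 px.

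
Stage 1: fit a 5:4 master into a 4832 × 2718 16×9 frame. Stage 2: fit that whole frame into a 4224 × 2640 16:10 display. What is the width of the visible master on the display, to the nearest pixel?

2970 px

First fit — 5:4 into 4832×2718 spans the height: 3397.50 × 2718.00.
Second fit — the 16×9 canvas into 4224×2640 spans the width: 4224.00 × 2376.00 (×0.8742 from 4832×2718).
So the master's width is 3397.50 × 0.8742 ≈ 2970.00.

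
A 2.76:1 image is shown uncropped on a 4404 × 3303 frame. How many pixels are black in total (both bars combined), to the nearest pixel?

7519160 pixels

2.76:1 (2.760) > 4:3 (1.333), so the image fills the width.
Content height = 4404 / 2.760 ≈ 1595.6522 px.
Black = 3303 − 1595.6522 = 1707.3478 px.
Across the 4404-px span: 1707.3478 × 4404 ≈ 7519160 px.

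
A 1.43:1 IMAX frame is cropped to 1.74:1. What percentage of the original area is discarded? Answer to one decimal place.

17.8%

The width stays; only height is cut (since 1.74:1 is wider than 1.43:1 IMAX).
Area ratio = (1.430)/(1.740) = 82.18%; the remaining 17.82% is cropped out.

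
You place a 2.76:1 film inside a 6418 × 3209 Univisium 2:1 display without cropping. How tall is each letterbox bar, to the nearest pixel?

Since 2.760 > 2.000, the film is width-limited.
Content height = 6418 / 2.760 ≈ 2325.36 px.
Leftover height: 3209 − 2325.36 = 883.64 px → 441.82 each side.

442 px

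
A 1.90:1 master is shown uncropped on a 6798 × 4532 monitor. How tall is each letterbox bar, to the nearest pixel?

1.90:1 is wider than 3:2, so it spans the full width.
That makes the image 3577.89 px tall (6798 / 1.900).
Leftover height: 4532 − 3577.89 = 954.11 px → 477.05 each side.

477 px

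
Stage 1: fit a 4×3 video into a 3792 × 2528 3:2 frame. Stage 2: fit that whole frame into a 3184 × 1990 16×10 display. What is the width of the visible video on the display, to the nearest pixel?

First fit — 4×3 into 3792×2528 spans the height: 3370.67 × 2528.00.
The 3:2 canvas is height-limited in 3184×1990, giving 2985.00 × 1990.00; scale factor 0.7872.
The video scales with it: width 3370.67 × 0.7872 ≈ 2653.33.

2653 px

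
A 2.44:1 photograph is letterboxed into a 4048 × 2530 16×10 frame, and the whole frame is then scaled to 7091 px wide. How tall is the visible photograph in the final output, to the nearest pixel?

Fitted into 4048×2530, the photograph spans the width; its height is 4048 / 2.440 ≈ 1659.02 px.
Resizing to 7091 px wide multiplies everything by 1.7517: 1659.02 → 2906.15 px.

2906 px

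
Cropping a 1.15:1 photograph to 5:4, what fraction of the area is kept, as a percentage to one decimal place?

Going from 1.15:1 to 5:4 means cutting height while keeping width.
(1.150)/(1.250) ≈ 0.920 of the area survives.

92.0%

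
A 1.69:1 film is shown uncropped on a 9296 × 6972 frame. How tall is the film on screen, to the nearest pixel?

Since 1.690 > 1.333, the film is width-limited.
The film is 9296 / 1.690 ≈ 5500.59 px tall.

5501 px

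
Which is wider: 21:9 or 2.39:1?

2.39:1

21:9 = 2.333 and 2.39; 2.39 > 2.333.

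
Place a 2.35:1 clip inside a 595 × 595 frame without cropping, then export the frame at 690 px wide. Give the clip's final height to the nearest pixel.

294 px

In the 595×595 frame the clip fills the width: height = 595 / 2.350 ≈ 253.19 px.
Scaling 595 → 690 is ×1.1597, so the height becomes 253.19 × 1.1597 ≈ 293.62 px.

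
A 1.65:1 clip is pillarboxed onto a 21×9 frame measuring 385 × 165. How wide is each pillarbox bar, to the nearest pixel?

1.65:1 is narrower than 21×9, so it spans the full height.
The clip is 165 × 1.650 ≈ 272.25 px wide.
Leftover width: 385 − 272.25 = 112.75 px → 56.38 each side.

56 px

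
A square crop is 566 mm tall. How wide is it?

566 mm

566·1/1 = 566.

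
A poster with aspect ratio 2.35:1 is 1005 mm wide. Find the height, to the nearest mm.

428 mm

Height = 1005 / 2.350 = 427.66.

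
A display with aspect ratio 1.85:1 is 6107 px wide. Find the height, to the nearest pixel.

6107 / 1.850 = 3301.08.

3301 px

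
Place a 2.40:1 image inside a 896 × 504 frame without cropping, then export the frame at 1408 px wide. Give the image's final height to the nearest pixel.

Fitted into 896×504, the image spans the width; its height is 896 / 2.400 ≈ 373.33 px.
Resizing to 1408 px wide multiplies everything by 1.5714: 373.33 → 586.67 px.

587 px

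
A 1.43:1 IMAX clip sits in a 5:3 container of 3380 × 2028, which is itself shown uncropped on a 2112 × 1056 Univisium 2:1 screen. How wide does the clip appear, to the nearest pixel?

1510 px

1.43:1 IMAX in 3380×2028: fills the height, so the clip is 2900.04 × 2028.00.
Second fit — the 5:3 canvas into 2112×1056 spans the height: 1760.00 × 1056.00 (×0.5207 from 3380×2028).
Applying the same ×0.5207: 2900.04 → 1510.08.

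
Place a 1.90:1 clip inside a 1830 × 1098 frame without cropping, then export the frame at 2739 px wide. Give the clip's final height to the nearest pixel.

1442 px

At 1830×1098 the clip is width-limited, so height = 1830 / 1.900 ≈ 963.16 px.
Resizing to 2739 px wide multiplies everything by 1.4967: 963.16 → 1441.58 px.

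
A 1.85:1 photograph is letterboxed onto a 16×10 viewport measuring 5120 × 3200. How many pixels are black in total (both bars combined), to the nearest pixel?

2214054 pixels

1.85:1 (1.850) > 16×10 (1.600), so the photograph fills the width.
The photograph is 5120 / 1.850 ≈ 2767.5676 px tall.
3200 − 2767.5676 = 432.4324 px of bars.
Across the 5120-px span: 432.4324 × 5120 ≈ 2214054 px.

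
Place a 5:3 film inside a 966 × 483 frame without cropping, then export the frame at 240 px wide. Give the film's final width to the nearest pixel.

200 px

Fitted into 966×483, the film spans the height; its width is 483 × 5/3 ≈ 805.00 px.
Scaling 966 → 240 is ×0.2484, so the width becomes 805.00 × 0.2484 ≈ 200.00 px.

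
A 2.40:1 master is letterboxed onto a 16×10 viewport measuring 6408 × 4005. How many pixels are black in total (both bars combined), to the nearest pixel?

8554680 pixels

2.40:1 (2.400) > 16×10 (1.600), so the master fills the width.
That makes the image 2670.0000 px tall (6408 / 2.400).
4005 − 2670.0000 = 1335.0000 px of bars.
That's 1335.0000 × 6408 ≈ 8554680 black pixels.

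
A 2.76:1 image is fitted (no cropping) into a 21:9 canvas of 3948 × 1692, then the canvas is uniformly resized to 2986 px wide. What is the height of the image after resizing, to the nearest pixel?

Fitted into 3948×1692, the image spans the width; its height is 3948 / 2.760 ≈ 1430.43 px.
Scaling 3948 → 2986 is ×0.7563, so the height becomes 1430.43 × 0.7563 ≈ 1081.88 px.

1082 px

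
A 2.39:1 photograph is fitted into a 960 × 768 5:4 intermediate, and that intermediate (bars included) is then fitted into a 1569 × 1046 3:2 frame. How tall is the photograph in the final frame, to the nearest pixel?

First fit — 2.39:1 into 960×768 spans the width: 960.00 × 401.67.
The 5:4 canvas is height-limited in 1569×1046, giving 1307.50 × 1046.00; scale factor 1.3620.
Applying the same ×1.3620: 401.67 → 547.07.

547 px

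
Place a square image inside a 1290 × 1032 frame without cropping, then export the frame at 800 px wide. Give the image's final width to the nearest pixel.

640 px

At 1290×1032 the image is height-limited, so width = 1032 × 1/1 ≈ 1032.00 px.
The frame scales by 800/1290 = 0.6202; 1032.00 × 0.6202 ≈ 640.00 px.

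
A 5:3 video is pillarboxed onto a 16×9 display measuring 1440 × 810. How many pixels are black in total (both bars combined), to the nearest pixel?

72900 pixels

5:3 (1.667) < 16×9 (1.778), so the video fills the height.
The video is 810 × 5/3 ≈ 1350.0000 px wide.
1440 − 1350.0000 = 90.0000 px of bars.
Across the 810-px span: 90.0000 × 810 ≈ 72900 px.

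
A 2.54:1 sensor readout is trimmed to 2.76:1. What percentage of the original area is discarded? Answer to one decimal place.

The width stays; only height is cut (since 2.76:1 is wider than 2.54:1).
(2.540)/(2.760) ≈ 0.920 of the area survives, leaving 7.97% discarded.

8.0%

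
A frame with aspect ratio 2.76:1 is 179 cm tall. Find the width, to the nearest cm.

Width = 179 × 2.760 = 494.04.

494 cm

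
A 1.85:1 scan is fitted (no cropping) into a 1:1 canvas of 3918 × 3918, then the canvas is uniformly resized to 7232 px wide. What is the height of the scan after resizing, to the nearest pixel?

3909 px

At 3918×3918 the scan is width-limited, so height = 3918 / 1.850 ≈ 2117.84 px.
Resizing to 7232 px wide multiplies everything by 1.8458: 2117.84 → 3909.19 px.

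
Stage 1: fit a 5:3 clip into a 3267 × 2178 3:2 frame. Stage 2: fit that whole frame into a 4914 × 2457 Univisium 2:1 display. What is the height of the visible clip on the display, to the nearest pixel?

First fit — 5:3 into 3267×2178 spans the width: 3267.00 × 1960.20.
The 3:2 canvas is height-limited in 4914×2457, giving 3685.50 × 2457.00; scale factor 1.1281.
So the clip's height is 1960.20 × 1.1281 ≈ 2211.30.

2211 px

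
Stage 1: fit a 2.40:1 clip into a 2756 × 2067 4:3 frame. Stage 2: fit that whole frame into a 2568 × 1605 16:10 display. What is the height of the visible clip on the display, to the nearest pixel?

892 px

2.40:1 in 2756×2067: fills the width, so the clip is 2756.00 × 1148.33.
Second fit — the 4:3 canvas into 2568×1605 spans the height: 2140.00 × 1605.00 (×0.7765 from 2756×2067).
So the clip's height is 1148.33 × 0.7765 ≈ 891.67.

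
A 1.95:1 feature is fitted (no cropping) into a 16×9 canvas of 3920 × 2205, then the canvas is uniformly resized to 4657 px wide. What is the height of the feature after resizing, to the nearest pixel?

2388 px

Fitted into 3920×2205, the feature spans the width; its height is 3920 / 1.950 ≈ 2010.26 px.
The frame scales by 4657/3920 = 1.1880; 2010.26 × 1.1880 ≈ 2388.21 px.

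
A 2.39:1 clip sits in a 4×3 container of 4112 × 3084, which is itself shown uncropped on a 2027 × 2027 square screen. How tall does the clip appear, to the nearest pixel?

848 px

Inside the 4112×3084 canvas the clip is width-limited at 4112.00 × 1720.50.
The 4×3 canvas is width-limited in 2027×2027, giving 2027.00 × 1520.25; scale factor 0.4929.
The clip scales with it: height 1720.50 × 0.4929 ≈ 848.12.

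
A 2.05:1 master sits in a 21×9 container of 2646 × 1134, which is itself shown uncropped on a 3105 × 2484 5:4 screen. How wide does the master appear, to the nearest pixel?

Inside the 2646×1134 canvas the master is height-limited at 2324.70 × 1134.00.
The 21×9 canvas is width-limited in 3105×2484, giving 3105.00 × 1330.71; scale factor 1.1735.
The master scales with it: width 2324.70 × 1.1735 ≈ 2727.96.

2728 px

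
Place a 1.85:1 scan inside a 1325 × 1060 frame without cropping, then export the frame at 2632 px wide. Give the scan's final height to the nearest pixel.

1423 px

In the 1325×1060 frame the scan fills the width: height = 1325 / 1.850 ≈ 716.22 px.
Resizing to 2632 px wide multiplies everything by 1.9864: 716.22 → 1422.70 px.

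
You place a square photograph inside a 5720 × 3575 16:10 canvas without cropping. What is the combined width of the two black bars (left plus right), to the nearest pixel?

square is narrower than 16:10, so it spans the full height.
That makes the image 3575.00 px wide (3575 × 1/1).
Leftover width: 5720 − 3575.00 = 2145.00 px.

2145 px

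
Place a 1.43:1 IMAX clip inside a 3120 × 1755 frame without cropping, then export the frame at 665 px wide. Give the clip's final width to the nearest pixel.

535 px

At 3120×1755 the clip is height-limited, so width = 1755 × 1.430 ≈ 2509.65 px.
The frame scales by 665/3120 = 0.2131; 2509.65 × 0.2131 ≈ 534.91 px.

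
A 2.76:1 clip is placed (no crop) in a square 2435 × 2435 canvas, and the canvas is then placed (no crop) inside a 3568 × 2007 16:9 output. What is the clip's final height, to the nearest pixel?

2.76:1 in 2435×2435: fills the width, so the clip is 2435.00 × 882.25.
Second fit — the square canvas into 3568×2007 spans the height: 2007.00 × 2007.00 (×0.8242 from 2435×2435).
The clip scales with it: height 882.25 × 0.8242 ≈ 727.17.

727 px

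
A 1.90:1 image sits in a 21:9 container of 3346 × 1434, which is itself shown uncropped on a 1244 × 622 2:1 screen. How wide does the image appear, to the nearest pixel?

1.90:1 in 3346×1434: fills the height, so the image is 2724.60 × 1434.00.
Second fit — the 21:9 canvas into 1244×622 spans the width: 1244.00 × 533.14 (×0.3718 from 3346×1434).
Applying the same ×0.3718: 2724.60 → 1012.97.

1013 px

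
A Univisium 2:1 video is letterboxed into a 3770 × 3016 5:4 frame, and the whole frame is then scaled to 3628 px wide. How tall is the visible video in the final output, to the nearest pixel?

1814 px

Fitted into 3770×3016, the video spans the width; its height is 3770 × 1/2 ≈ 1885.00 px.
Resizing to 3628 px wide multiplies everything by 0.9623: 1885.00 → 1814.00 px.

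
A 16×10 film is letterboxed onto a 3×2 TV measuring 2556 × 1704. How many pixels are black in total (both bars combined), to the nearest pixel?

272214 pixels

Since 1.600 > 1.500, the film is width-limited.
Content height = 2556 × 10/16 ≈ 1597.5000 px.
1704 − 1597.5000 = 106.5000 px of bars.
Across the 2556-px span: 106.5000 × 2556 ≈ 272214 px.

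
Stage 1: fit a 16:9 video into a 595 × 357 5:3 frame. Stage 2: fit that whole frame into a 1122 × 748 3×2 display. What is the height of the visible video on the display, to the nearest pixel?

631 px

First fit — 16:9 into 595×357 spans the width: 595.00 × 334.69.
5:3 in 1122×748: fills the width, so the intermediate becomes 1122.00 × 673.20 — a scale of ×1.8857.
The video scales with it: height 334.69 × 1.8857 ≈ 631.12.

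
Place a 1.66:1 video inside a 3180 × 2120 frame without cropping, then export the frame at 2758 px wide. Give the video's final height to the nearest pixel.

Fitted into 3180×2120, the video spans the width; its height is 3180 / 1.660 ≈ 1915.66 px.
Scaling 3180 → 2758 is ×0.8673, so the height becomes 1915.66 × 0.8673 ≈ 1661.45 px.

1661 px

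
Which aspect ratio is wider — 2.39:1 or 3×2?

2.39:1

2.39 and 3×2 = 1.5; 2.39 > 1.5.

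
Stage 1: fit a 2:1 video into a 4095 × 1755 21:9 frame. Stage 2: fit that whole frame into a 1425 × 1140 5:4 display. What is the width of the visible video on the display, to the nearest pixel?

Inside the 4095×1755 canvas the video is height-limited at 3510.00 × 1755.00.
Second fit — the 21:9 canvas into 1425×1140 spans the width: 1425.00 × 610.71 (×0.3480 from 4095×1755).
The video scales with it: width 3510.00 × 0.3480 ≈ 1221.43.

1221 px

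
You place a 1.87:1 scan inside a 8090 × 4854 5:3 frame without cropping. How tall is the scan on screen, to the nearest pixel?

4326 px

1.87:1 is wider than 5:3, so it spans the full width.
The scan is 8090 / 1.870 ≈ 4326.20 px tall.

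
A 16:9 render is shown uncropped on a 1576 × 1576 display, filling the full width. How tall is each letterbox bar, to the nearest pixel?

That makes the image 886.50 px tall (1576 × 9/16).
Black = 1576 − 886.50 = 689.50 px, or 344.75 per bar.

345 px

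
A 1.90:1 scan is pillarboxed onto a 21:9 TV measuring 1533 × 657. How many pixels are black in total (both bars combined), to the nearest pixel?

1.90:1 (1.900) < 21:9 (2.333), so the scan fills the height.
The scan is 657 × 1.900 ≈ 1248.3000 px wide.
Leftover width: 1533 − 1248.3000 = 284.7000 px.
Across the 657-px span: 284.7000 × 657 ≈ 187048 px.

187048 pixels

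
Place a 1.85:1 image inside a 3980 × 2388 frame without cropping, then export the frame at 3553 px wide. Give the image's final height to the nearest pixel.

In the 3980×2388 frame the image fills the width: height = 3980 / 1.850 ≈ 2151.35 px.
Resizing to 3553 px wide multiplies everything by 0.8927: 2151.35 → 1920.54 px.

1921 px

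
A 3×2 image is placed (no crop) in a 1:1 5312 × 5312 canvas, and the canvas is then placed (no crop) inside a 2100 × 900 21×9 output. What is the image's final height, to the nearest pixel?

Inside the 5312×5312 canvas the image is width-limited at 5312.00 × 3541.33.
The 1:1 canvas is height-limited in 2100×900, giving 900.00 × 900.00; scale factor 0.1694.
Applying the same ×0.1694: 3541.33 → 600.00.

600 px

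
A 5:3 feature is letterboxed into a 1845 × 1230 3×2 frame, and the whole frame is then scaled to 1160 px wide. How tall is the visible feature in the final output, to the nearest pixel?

696 px

At 1845×1230 the feature is width-limited, so height = 1845 × 3/5 ≈ 1107.00 px.
Scaling 1845 → 1160 is ×0.6287, so the height becomes 1107.00 × 0.6287 ≈ 696.00 px.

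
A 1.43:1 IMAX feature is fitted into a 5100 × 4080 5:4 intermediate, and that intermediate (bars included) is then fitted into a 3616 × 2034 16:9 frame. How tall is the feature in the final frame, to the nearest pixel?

First fit — 1.43:1 IMAX into 5100×4080 spans the width: 5100.00 × 3566.43.
Second fit — the 5:4 canvas into 3616×2034 spans the height: 2542.50 × 2034.00 (×0.4985 from 5100×4080).
Applying the same ×0.4985: 3566.43 → 1777.97.

1778 px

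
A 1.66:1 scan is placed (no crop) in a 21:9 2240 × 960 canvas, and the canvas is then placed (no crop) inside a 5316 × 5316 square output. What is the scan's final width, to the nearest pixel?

3782 px

First fit — 1.66:1 into 2240×960 spans the height: 1593.60 × 960.00.
Second fit — the 21:9 canvas into 5316×5316 spans the width: 5316.00 × 2278.29 (×2.3732 from 2240×960).
Applying the same ×2.3732: 1593.60 → 3781.95.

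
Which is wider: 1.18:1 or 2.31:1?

2.31:1

1.18 and 2.31; 2.31 > 1.18.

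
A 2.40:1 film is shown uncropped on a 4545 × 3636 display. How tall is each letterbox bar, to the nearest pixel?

2.40:1 is wider than 5:4, so it spans the full width.
The film is 4545 / 2.400 ≈ 1893.75 px tall.
Black = 3636 − 1893.75 = 1742.25 px, or 871.12 per bar.

871 px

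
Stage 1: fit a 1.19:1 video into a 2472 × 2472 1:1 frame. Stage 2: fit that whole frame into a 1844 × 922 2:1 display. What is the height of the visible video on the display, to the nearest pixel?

First fit — 1.19:1 into 2472×2472 spans the width: 2472.00 × 2077.31.
1:1 in 1844×922: fills the height, so the intermediate becomes 922.00 × 922.00 — a scale of ×0.3730.
The video scales with it: height 2077.31 × 0.3730 ≈ 774.79.

775 px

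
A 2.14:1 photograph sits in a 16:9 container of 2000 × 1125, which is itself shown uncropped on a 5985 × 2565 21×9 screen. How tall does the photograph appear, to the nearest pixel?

2131 px

2.14:1 in 2000×1125: fills the width, so the photograph is 2000.00 × 934.58.
The 16:9 canvas is height-limited in 5985×2565, giving 4560.00 × 2565.00; scale factor 2.2800.
Applying the same ×2.2800: 934.58 → 2130.84.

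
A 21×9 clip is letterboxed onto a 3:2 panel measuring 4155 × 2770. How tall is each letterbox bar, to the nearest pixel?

21×9 is wider than 3:2, so it spans the full width.
That makes the image 1780.71 px tall (4155 × 9/21).
Black = 2770 − 1780.71 = 989.29 px, or 494.64 per bar.

495 px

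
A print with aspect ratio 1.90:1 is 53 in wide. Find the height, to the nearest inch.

28 in

Height = 53 / 1.900 = 27.89.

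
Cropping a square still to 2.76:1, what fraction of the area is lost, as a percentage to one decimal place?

63.8%

2.76:1 is wider than square, so the crop keeps the full width and trims the height.
Fraction kept = (1.000)/(2.760) ≈ 36.23%, so 63.77% is lost.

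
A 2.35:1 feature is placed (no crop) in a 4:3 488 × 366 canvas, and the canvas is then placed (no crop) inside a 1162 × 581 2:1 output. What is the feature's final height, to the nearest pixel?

330 px

2.35:1 in 488×366: fills the width, so the feature is 488.00 × 207.66.
The 4:3 canvas is height-limited in 1162×581, giving 774.67 × 581.00; scale factor 1.5874.
So the feature's height is 207.66 × 1.5874 ≈ 329.65.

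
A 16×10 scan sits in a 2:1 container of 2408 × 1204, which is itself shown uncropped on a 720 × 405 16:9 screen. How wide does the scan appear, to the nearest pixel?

576 px

First fit — 16×10 into 2408×1204 spans the height: 1926.40 × 1204.00.
Second fit — the 2:1 canvas into 720×405 spans the width: 720.00 × 360.00 (×0.2990 from 2408×1204).
So the scan's width is 1926.40 × 0.2990 ≈ 576.00.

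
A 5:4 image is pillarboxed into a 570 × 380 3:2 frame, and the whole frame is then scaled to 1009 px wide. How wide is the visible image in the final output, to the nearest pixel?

841 px

At 570×380 the image is height-limited, so width = 380 × 5/4 ≈ 475.00 px.
Scaling 570 → 1009 is ×1.7702, so the width becomes 475.00 × 1.7702 ≈ 840.83 px.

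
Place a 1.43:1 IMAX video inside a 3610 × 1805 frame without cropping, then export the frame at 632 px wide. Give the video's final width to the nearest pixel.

452 px

In the 3610×1805 frame the video fills the height: width = 1805 × 1.430 ≈ 2581.15 px.
The frame scales by 632/3610 = 0.1751; 2581.15 × 0.1751 ≈ 451.88 px.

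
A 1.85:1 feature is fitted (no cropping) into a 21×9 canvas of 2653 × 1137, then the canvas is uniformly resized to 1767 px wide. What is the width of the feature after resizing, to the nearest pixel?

In the 2653×1137 frame the feature fills the height: width = 1137 × 1.850 ≈ 2103.45 px.
The frame scales by 1767/2653 = 0.6660; 2103.45 × 0.6660 ≈ 1400.98 px.

1401 px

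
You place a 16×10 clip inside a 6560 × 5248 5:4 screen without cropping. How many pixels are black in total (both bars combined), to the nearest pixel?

Since 1.600 > 1.250, the clip is width-limited.
The clip is 6560 × 10/16 ≈ 4100.0000 px tall.
Leftover height: 5248 − 4100.0000 = 1148.0000 px.
Across the 6560-px span: 1148.0000 × 6560 ≈ 7530880 px.

7530880 pixels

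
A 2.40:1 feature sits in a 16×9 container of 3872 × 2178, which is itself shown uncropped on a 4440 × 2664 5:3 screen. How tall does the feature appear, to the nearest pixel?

Inside the 3872×2178 canvas the feature is width-limited at 3872.00 × 1613.33.
The 16×9 canvas is width-limited in 4440×2664, giving 4440.00 × 2497.50; scale factor 1.1467.
The feature scales with it: height 1613.33 × 1.1467 ≈ 1850.00.

1850 px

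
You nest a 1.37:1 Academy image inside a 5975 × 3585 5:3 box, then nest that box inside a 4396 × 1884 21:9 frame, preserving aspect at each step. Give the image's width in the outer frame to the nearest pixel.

2581 px

1.37:1 Academy in 5975×3585: fills the height, so the image is 4911.45 × 3585.00.
5:3 in 4396×1884: fills the height, so the intermediate becomes 3140.00 × 1884.00 — a scale of ×0.5255.
So the image's width is 4911.45 × 0.5255 ≈ 2581.08.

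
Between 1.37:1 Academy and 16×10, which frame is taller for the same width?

1.37 and 16×10 = 1.6; 1.6 > 1.37. The smaller width-to-height ratio is the taller frame.

1.37:1 Academy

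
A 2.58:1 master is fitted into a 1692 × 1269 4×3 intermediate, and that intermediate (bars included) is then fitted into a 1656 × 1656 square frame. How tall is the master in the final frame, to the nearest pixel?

642 px

2.58:1 in 1692×1269: fills the width, so the master is 1692.00 × 655.81.
The 4×3 canvas is width-limited in 1656×1656, giving 1656.00 × 1242.00; scale factor 0.9787.
The master scales with it: height 655.81 × 0.9787 ≈ 641.86.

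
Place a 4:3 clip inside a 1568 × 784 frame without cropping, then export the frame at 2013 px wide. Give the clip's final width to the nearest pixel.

1342 px

Fitted into 1568×784, the clip spans the height; its width is 784 × 4/3 ≈ 1045.33 px.
The frame scales by 2013/1568 = 1.2838; 1045.33 × 1.2838 ≈ 1342.00 px.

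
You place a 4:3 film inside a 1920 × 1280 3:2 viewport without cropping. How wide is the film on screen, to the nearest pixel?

Since 1.333 < 1.500, the film is height-limited.
Content width = 1280 × 4/3 ≈ 1706.67 px.

1707 px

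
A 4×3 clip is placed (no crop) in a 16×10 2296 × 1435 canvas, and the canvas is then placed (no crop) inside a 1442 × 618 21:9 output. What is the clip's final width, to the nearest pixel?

824 px

4×3 in 2296×1435: fills the height, so the clip is 1913.33 × 1435.00.
16×10 in 1442×618: fills the height, so the intermediate becomes 988.80 × 618.00 — a scale of ×0.4307.
The clip scales with it: width 1913.33 × 0.4307 ≈ 824.00.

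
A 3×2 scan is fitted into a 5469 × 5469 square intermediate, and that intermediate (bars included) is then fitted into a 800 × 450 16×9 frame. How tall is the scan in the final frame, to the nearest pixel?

3×2 in 5469×5469: fills the width, so the scan is 5469.00 × 3646.00.
Second fit — the square canvas into 800×450 spans the height: 450.00 × 450.00 (×0.0823 from 5469×5469).
The scan scales with it: height 3646.00 × 0.0823 ≈ 300.00.

300 px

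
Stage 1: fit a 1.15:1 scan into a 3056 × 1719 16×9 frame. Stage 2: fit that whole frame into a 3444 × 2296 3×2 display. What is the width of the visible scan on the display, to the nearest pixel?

1.15:1 in 3056×1719: fills the height, so the scan is 1976.85 × 1719.00.
16×9 in 3444×2296: fills the width, so the intermediate becomes 3444.00 × 1937.25 — a scale of ×1.1270.
So the scan's width is 1976.85 × 1.1270 ≈ 2227.84.

2228 px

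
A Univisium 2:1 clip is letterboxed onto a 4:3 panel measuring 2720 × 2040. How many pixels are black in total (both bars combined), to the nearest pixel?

1849600 pixels

Univisium 2:1 (2.000) > 4:3 (1.333), so the clip fills the width.
Content height = 2720 × 1/2 ≈ 1360.0000 px.
Leftover height: 2040 − 1360.0000 = 680.0000 px.
Across the 2720-px span: 680.0000 × 2720 ≈ 1849600 px.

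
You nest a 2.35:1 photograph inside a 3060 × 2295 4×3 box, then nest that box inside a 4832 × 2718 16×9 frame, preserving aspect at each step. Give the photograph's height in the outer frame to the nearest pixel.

Inside the 3060×2295 canvas the photograph is width-limited at 3060.00 × 1302.13.
Second fit — the 4×3 canvas into 4832×2718 spans the height: 3624.00 × 2718.00 (×1.1843 from 3060×2295).
Applying the same ×1.1843: 1302.13 → 1542.13.

1542 px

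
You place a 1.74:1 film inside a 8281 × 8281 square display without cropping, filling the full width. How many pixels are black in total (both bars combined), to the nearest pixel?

The film is 8281 / 1.740 ≈ 4759.1954 px tall.
8281 − 4759.1954 = 3521.8046 px of bars.
Across the 8281-px span: 3521.8046 × 8281 ≈ 29164064 px.

29164064 pixels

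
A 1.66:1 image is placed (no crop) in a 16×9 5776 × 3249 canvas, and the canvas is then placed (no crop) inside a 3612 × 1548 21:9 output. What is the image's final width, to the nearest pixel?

2570 px

1.66:1 in 5776×3249: fills the height, so the image is 5393.34 × 3249.00.
16×9 in 3612×1548: fills the height, so the intermediate becomes 2752.00 × 1548.00 — a scale of ×0.4765.
Applying the same ×0.4765: 5393.34 → 2569.68.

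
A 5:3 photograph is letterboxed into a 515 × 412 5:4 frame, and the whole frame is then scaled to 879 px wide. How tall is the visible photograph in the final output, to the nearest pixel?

Fitted into 515×412, the photograph spans the width; its height is 515 × 3/5 ≈ 309.00 px.
Resizing to 879 px wide multiplies everything by 1.7068: 309.00 → 527.40 px.

527 px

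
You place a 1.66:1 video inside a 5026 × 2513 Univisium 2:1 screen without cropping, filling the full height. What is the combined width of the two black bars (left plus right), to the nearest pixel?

854 px

Content width = 2513 × 1.660 ≈ 4171.58 px.
Leftover width: 5026 − 4171.58 = 854.42 px.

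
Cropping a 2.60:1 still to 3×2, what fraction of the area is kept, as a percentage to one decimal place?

57.7%

Going from 2.60:1 to 3×2 means cutting width while keeping height.
Fraction kept = (1.500)/(2.600) ≈ 57.69%.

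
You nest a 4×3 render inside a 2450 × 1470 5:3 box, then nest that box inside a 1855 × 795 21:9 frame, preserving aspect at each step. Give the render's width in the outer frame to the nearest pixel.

1060 px

4×3 in 2450×1470: fills the height, so the render is 1960.00 × 1470.00.
Second fit — the 5:3 canvas into 1855×795 spans the height: 1325.00 × 795.00 (×0.5408 from 2450×1470).
Applying the same ×0.5408: 1960.00 → 1060.00.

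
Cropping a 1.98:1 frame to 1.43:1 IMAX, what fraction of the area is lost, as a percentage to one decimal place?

The height stays; only width is cut (since 1.43:1 IMAX is narrower than 1.98:1).
Area ratio = (1.430)/(1.980) = 72.22%; the remaining 27.78% is cropped out.

27.8%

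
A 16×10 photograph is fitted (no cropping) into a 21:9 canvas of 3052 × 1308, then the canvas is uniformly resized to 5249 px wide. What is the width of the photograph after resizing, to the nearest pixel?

3599 px

At 3052×1308 the photograph is height-limited, so width = 1308 × 16/10 ≈ 2092.80 px.
Scaling 3052 → 5249 is ×1.7199, so the width becomes 2092.80 × 1.7199 ≈ 3599.31 px.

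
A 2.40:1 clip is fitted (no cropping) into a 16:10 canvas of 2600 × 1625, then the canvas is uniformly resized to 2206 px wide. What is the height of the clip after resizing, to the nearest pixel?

919 px

At 2600×1625 the clip is width-limited, so height = 2600 / 2.400 ≈ 1083.33 px.
The frame scales by 2206/2600 = 0.8485; 1083.33 × 0.8485 ≈ 919.17 px.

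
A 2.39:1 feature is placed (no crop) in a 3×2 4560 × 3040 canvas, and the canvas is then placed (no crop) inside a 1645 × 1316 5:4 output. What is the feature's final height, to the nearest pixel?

688 px

First fit — 2.39:1 into 4560×3040 spans the width: 4560.00 × 1907.95.
3×2 in 1645×1316: fills the width, so the intermediate becomes 1645.00 × 1096.67 — a scale of ×0.3607.
The feature scales with it: height 1907.95 × 0.3607 ≈ 688.28.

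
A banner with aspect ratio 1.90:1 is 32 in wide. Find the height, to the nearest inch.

32 / 1.900 = 16.84.

17 in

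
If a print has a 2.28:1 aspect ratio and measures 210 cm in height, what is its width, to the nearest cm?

Width = 210 × 2.280 = 478.80.

479 cm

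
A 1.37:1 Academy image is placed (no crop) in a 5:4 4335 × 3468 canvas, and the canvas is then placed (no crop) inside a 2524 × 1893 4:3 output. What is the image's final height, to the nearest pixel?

1727 px

1.37:1 Academy in 4335×3468: fills the width, so the image is 4335.00 × 3164.23.
The 5:4 canvas is height-limited in 2524×1893, giving 2366.25 × 1893.00; scale factor 0.5458.
So the image's height is 3164.23 × 0.5458 ≈ 1727.19.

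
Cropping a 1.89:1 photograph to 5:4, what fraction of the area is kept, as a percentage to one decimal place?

The height stays; only width is cut (since 5:4 is narrower than 1.89:1).
Fraction kept = (1.250)/(1.890) ≈ 66.14%.

66.1%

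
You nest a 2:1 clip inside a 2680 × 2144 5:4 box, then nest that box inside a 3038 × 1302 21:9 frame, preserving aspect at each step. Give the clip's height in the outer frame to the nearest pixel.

2:1 in 2680×2144: fills the width, so the clip is 2680.00 × 1340.00.
The 5:4 canvas is height-limited in 3038×1302, giving 1627.50 × 1302.00; scale factor 0.6073.
Applying the same ×0.6073: 1340.00 → 813.75.

814 px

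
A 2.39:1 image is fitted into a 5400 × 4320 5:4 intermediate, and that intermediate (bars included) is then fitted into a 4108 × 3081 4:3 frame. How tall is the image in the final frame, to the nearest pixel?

1611 px

First fit — 2.39:1 into 5400×4320 spans the width: 5400.00 × 2259.41.
Second fit — the 5:4 canvas into 4108×3081 spans the height: 3851.25 × 3081.00 (×0.7132 from 5400×4320).
Applying the same ×0.7132: 2259.41 → 1611.40.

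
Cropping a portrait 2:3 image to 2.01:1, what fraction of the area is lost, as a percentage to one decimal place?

66.8%

Going from portrait 2:3 to 2.01:1 means cutting height while keeping width.
Fraction kept = (0.667)/(2.010) ≈ 33.17%, so 66.83% is lost.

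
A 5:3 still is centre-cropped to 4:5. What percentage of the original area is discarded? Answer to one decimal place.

Going from 5:3 to 4:5 means cutting width while keeping height.
Area ratio = (0.800)/(1.667) = 48.00%; the remaining 52.00% is cropped out.

52.0%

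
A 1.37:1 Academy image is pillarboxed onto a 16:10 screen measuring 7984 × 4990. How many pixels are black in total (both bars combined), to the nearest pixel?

Since 1.370 < 1.600, the image is height-limited.
The image is 4990 × 1.370 ≈ 6836.3000 px wide.
Black = 7984 − 6836.3000 = 1147.7000 px.
Across the 4990-px span: 1147.7000 × 4990 ≈ 5727023 px.

5727023 pixels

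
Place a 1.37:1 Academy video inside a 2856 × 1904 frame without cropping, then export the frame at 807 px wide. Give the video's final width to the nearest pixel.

At 2856×1904 the video is height-limited, so width = 1904 × 1.370 ≈ 2608.48 px.
Resizing to 807 px wide multiplies everything by 0.2826: 2608.48 → 737.06 px.

737 px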